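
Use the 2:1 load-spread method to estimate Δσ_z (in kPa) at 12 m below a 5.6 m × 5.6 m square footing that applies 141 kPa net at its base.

Δσ_z ≈ 14.3 kPa

By the 2:1 method the load spreads at 1 horizontal : 2 vertical, so at depth z the loaded area has grown by z in each plan dimension:
Δσ = qBL/((B+z)(L+z)) = 141×5.6×5.6/((5.6+12)(5.6+12)) = 14.275 kPa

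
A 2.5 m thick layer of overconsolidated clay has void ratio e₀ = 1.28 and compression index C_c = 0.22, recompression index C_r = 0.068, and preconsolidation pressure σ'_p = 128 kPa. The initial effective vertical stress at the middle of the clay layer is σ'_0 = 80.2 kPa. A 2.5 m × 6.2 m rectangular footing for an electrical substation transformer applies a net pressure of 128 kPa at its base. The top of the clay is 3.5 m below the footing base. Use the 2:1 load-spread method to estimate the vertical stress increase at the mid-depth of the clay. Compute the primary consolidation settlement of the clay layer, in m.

Mid-depth of clay below the footing base: z = 3.5 + 2.5/2 = 4.75 m.
Stress increase at mid-clay by the 2:1 spreading method:
Δσ = qBL/((B+z)(L+z)) = 128×2.5×6.2/((2.5+4.75)(6.2+4.75)) = 24.991 kPa
Final effective stress: σ'_f = 80.2 + 24.991 = 105.19 kPa.
σ'_f = 105.19 ≤ σ'_p = 128 kPa, so the clay remains overconsolidated and only the recompression index applies:
S_c = C_r·H/(1+e₀)·log₁₀(σ'_f/σ'_0) = 0.068×2.5/2.28×log₁₀(105.19/80.2)
    = 0.074562 × 0.1178 = 0.008783 m

S_c ≈ 0.00878 m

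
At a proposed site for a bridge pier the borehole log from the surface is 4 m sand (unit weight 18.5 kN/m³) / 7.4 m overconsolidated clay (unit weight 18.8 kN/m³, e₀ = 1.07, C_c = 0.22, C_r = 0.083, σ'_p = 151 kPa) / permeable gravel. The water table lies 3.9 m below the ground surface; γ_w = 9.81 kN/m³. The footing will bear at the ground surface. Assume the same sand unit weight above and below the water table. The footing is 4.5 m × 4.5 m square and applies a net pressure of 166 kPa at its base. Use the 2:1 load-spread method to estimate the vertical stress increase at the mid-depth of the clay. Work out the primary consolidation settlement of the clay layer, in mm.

S_c ≈ 24.8 mm

Mid-depth of clay below the ground surface: z = 4 + 7.4/2 = 7.7 m.
Total vertical stress at mid-clay: σ_v = 18.5×4 + 18.8×3.7 = 143.56 kPa.
Pore pressure: u = 9.81×(7.7 − 3.9) = 37.278 kPa.
Initial effective stress: σ'_0 = σ_v − u = 143.56 − 37.278 = 106.28 kPa.
Stress increase at mid-clay by the 2:1 spreading method:
Δσ = qBL/((B+z)(L+z)) = 166×4.5×4.5/((4.5+7.7)(4.5+7.7)) = 22.585 kPa
Final effective stress: σ'_f = 106.28 + 22.585 = 128.87 kPa.
σ'_f = 128.87 ≤ σ'_p = 151 kPa, so the clay remains overconsolidated and only the recompression index applies:
S_c = C_r·H/(1+e₀)·log₁₀(σ'_f/σ'_0) = 0.083×7.4/2.07×log₁₀(128.87/106.28)
    = 0.29672 × 0.0837 = 0.02484 m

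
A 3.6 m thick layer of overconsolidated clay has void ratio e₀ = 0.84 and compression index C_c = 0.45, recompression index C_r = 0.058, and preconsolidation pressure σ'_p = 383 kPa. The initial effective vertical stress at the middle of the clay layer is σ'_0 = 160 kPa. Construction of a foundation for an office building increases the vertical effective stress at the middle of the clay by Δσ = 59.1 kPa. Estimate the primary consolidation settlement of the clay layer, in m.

S_c ≈ 0.0155 m

Final effective stress: σ'_f = 160 + 59.1 = 219.1 kPa.
σ'_f = 219.1 ≤ σ'_p = 383 kPa, so the clay remains overconsolidated and only the recompression index applies:
S_c = C_r·H/(1+e₀)·log₁₀(σ'_f/σ'_0) = 0.058×3.6/1.84×log₁₀(219.1/160)
    = 0.11348 × 0.13652 = 0.01549 m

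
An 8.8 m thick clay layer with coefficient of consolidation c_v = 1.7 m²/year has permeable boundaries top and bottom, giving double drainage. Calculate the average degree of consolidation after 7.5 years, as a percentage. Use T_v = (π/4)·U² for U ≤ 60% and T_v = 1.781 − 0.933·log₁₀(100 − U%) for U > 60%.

U ≈ 84 %

Drainage path length: H_d = H/2 = 4.4 m (double drainage).
T_v = c_v·t/H_d² = 1.7×7.5/4.4² = 0.65857.
T_v = 0.65857 corresponds to the U > 60% branch:
U = 1 − 10^((1.781 − T_v)/0.933)/100 = 0.8404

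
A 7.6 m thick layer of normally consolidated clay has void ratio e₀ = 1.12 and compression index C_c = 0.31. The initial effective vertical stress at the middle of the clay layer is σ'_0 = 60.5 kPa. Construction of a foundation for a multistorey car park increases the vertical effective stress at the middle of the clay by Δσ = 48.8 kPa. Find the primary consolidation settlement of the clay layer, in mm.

S_c ≈ 285 mm

Final effective stress: σ'_f = σ'_0 + Δσ = 60.5 + 48.8 = 109.3 kPa.
Normally consolidated clay, so the full stress increment lies on the virgin compression line:
S_c = C_c·H/(1+e₀)·log₁₀(σ'_f/σ'_0) = 0.31×7.6/(1+1.12)×log₁₀(109.3/60.5)
    = 1.1113 × 0.25686 = 0.2854 m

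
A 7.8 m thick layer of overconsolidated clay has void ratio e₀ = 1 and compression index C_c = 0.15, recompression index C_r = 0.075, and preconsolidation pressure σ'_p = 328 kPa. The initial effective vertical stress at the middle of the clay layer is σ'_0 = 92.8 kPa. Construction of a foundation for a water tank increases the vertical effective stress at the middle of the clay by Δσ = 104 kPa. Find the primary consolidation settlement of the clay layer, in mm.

S_c ≈ 95.5 mm

Final effective stress: σ'_f = 92.8 + 104 = 196.8 kPa.
σ'_f = 196.8 ≤ σ'_p = 328 kPa, so the clay remains overconsolidated and only the recompression index applies:
S_c = C_r·H/(1+e₀)·log₁₀(σ'_f/σ'_0) = 0.075×7.8/2×log₁₀(196.8/92.8)
    = 0.2925 × 0.32648 = 0.0955 m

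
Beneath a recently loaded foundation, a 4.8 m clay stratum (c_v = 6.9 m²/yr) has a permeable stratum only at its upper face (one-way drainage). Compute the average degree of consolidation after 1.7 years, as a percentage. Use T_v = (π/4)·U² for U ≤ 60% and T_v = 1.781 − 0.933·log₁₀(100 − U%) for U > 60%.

Drainage path length: H_d = H = 4.8 m (single drainage).
T_v = c_v·t/H_d² = 6.9×1.7/4.8² = 0.50911.
T_v = 0.50911 corresponds to the U > 60% branch:
U = 1 − 10^((1.781 − T_v)/0.933)/100 = 0.7692

U ≈ 76.9 %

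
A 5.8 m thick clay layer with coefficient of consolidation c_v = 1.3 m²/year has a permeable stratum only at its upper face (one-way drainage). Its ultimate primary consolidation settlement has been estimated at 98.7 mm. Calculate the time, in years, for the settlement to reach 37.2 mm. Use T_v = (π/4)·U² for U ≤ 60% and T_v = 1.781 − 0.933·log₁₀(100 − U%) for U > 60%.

t ≈ 2.89 years

Drainage path length: H_d = H = 5.8 m (single drainage).
U = S(t)/S_ult = 37.2/98.7 = 0.3769.
U ≤ 60%: T_v = (π/4)·U² = (π/4)×0.3769² = 0.11157.
t = T_v·H_d²/c_v = 0.11157×5.8²/1.3 = 2.887 years.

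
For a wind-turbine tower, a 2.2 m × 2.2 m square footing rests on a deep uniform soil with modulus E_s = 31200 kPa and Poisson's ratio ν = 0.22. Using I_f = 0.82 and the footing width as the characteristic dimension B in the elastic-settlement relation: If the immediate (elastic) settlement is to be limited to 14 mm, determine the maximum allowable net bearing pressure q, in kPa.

q ≈ 254 kPa

S_e = q·B·(1−ν²)/E_s · I_f  ⇒  q = S_e·E_s / (B·(1−ν²)·I_f).
q = 0.014 × 31200 / (2.2 × 0.9516 × 0.82) = 254.4 kPa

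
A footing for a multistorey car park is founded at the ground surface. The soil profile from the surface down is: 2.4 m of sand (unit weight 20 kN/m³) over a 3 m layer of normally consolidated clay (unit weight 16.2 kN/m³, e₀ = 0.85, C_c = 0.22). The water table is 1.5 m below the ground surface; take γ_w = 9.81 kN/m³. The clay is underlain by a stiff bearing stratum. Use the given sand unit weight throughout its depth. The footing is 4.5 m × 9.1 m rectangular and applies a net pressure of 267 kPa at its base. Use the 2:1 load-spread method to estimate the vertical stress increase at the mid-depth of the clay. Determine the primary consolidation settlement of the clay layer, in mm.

Mid-depth of clay below the ground surface: z = 2.4 + 3/2 = 3.9 m.
Total vertical stress at mid-clay: σ_v = 20×2.4 + 16.2×1.5 = 72.3 kPa.
Pore pressure: u = 9.81×(3.9 − 1.5) = 23.544 kPa.
Initial effective stress: σ'_0 = σ_v − u = 72.3 − 23.544 = 48.756 kPa.
Stress increase at mid-clay by the 2:1 spreading method:
Δσ = qBL/((B+z)(L+z)) = 267×4.5×9.1/((4.5+3.9)(9.1+3.9)) = 100.12 kPa
Final effective stress: σ'_f = σ'_0 + Δσ = 48.756 + 100.12 = 148.88 kPa.
Normally consolidated clay, so the full stress increment lies on the virgin compression line:
S_c = C_c·H/(1+e₀)·log₁₀(σ'_f/σ'_0) = 0.22×3/(1+0.85)×log₁₀(148.88/48.756)
    = 0.35676 × 0.48481 = 0.173 m

S_c ≈ 173 mm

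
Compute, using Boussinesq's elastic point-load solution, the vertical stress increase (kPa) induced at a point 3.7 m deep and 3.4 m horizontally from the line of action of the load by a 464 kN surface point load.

Boussinesq vertical stress below a point load on an elastic half-space:
Δσ_z = 3P/(2πz²) · [1 + (r/z)²]^(−5/2)
r/z = 3.4/3.7 = 0.91892; [1+(r/z)²]^(−5/2) = 0.21645.
Δσ_z = 3×464/(2π×3.7²) × 0.21645 = 16.183 × 0.21645 = 3.503 kPa

Δσ_z ≈ 3.5 kPa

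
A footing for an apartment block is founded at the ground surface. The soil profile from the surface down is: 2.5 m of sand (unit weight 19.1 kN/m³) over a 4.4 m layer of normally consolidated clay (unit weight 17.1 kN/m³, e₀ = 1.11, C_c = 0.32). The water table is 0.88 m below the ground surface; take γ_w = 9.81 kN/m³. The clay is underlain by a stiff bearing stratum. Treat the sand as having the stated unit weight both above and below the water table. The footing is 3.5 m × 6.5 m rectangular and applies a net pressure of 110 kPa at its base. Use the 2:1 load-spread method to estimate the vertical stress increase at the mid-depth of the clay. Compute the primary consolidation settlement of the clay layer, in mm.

Mid-depth of clay below the ground surface: z = 2.5 + 4.4/2 = 4.7 m.
Total vertical stress at mid-clay: σ_v = 19.1×2.5 + 17.1×2.2 = 85.37 kPa.
Pore pressure: u = 9.81×(4.7 − 0.88) = 37.474 kPa.
Initial effective stress: σ'_0 = σ_v − u = 85.37 − 37.474 = 47.896 kPa.
Stress increase at mid-clay by the 2:1 spreading method:
Δσ = qBL/((B+z)(L+z)) = 110×3.5×6.5/((3.5+4.7)(6.5+4.7)) = 27.248 kPa
Final effective stress: σ'_f = σ'_0 + Δσ = 47.896 + 27.248 = 75.144 kPa.
Normally consolidated clay, so the full stress increment lies on the virgin compression line:
S_c = C_c·H/(1+e₀)·log₁₀(σ'_f/σ'_0) = 0.32×4.4/(1+1.11)×log₁₀(75.144/47.896)
    = 0.6673 × 0.1956 = 0.1305 m

S_c ≈ 131 mm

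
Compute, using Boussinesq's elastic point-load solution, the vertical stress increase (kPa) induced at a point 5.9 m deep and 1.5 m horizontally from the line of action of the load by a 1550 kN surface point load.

Δσ_z ≈ 18.2 kPa

Boussinesq vertical stress below a point load on an elastic half-space:
Δσ_z = 3P/(2πz²) · [1 + (r/z)²]^(−5/2)
r/z = 1.5/5.9 = 0.25424; [1+(r/z)²]^(−5/2) = 0.85506.
Δσ_z = 3×1550/(2π×5.9²) × 0.85506 = 21.26 × 0.85506 = 18.18 kPa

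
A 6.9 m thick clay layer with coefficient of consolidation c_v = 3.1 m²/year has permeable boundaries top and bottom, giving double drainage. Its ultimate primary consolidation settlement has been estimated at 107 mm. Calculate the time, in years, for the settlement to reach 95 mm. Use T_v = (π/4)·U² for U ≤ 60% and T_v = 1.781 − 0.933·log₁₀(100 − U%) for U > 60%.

t ≈ 3.08 years

Drainage path length: H_d = H/2 = 3.45 m (double drainage).
U = S(t)/S_ult = 95/107 = 0.8879.
U > 60%: T_v = 1.781 − 0.933·log₁₀(100 − 88.785) = 0.80154.
t = T_v·H_d²/c_v = 0.80154×3.45²/3.1 = 3.078 years.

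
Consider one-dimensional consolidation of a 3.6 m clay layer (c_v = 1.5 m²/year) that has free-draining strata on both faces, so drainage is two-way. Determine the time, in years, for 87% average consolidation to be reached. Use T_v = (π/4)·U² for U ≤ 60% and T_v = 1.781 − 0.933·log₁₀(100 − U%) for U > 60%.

Drainage path length: H_d = H/2 = 1.8 m (double drainage).
U > 60%: T_v = 1.781 − 0.933·log₁₀(100 − 87) = 0.74169.
t = T_v·H_d²/c_v = 0.74169×1.8²/1.5 = 1.602 years.

t ≈ 1.6 years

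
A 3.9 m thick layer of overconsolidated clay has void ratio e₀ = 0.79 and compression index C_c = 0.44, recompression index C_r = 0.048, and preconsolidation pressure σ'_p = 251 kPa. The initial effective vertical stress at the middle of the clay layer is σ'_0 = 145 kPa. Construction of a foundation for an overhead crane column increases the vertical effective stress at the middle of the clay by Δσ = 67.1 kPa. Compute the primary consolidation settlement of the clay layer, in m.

Final effective stress: σ'_f = 145 + 67.1 = 212.1 kPa.
σ'_f = 212.1 ≤ σ'_p = 251 kPa, so the clay remains overconsolidated and only the recompression index applies:
S_c = C_r·H/(1+e₀)·log₁₀(σ'_f/σ'_0) = 0.048×3.9/1.79×log₁₀(212.1/145)
    = 0.10458 × 0.16517 = 0.01727 m

S_c ≈ 0.0173 m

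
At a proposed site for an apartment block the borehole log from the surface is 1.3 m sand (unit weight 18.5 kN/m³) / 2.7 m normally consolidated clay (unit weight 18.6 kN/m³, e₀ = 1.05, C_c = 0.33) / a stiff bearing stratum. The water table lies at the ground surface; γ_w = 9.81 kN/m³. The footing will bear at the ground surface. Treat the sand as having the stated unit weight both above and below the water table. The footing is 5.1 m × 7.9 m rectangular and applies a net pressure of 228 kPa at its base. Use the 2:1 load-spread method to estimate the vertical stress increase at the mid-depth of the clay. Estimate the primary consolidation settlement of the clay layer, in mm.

S_c ≈ 333 mm

Mid-depth of clay below the ground surface: z = 1.3 + 2.7/2 = 2.65 m.
Total vertical stress at mid-clay: σ_v = 18.5×1.3 + 18.6×1.35 = 49.16 kPa.
Pore pressure: u = 9.81×(2.65 − 0) = 25.997 kPa.
Initial effective stress: σ'_0 = σ_v − u = 49.16 − 25.997 = 23.163 kPa.
Stress increase at mid-clay by the 2:1 spreading method:
Δσ = qBL/((B+z)(L+z)) = 228×5.1×7.9/((5.1+2.65)(7.9+2.65)) = 112.35 kPa
Final effective stress: σ'_f = σ'_0 + Δσ = 23.163 + 112.35 = 135.51 kPa.
Normally consolidated clay, so the full stress increment lies on the virgin compression line:
S_c = C_c·H/(1+e₀)·log₁₀(σ'_f/σ'_0) = 0.33×2.7/(1+1.05)×log₁₀(135.51/23.163)
    = 0.43463 × 0.76718 = 0.3334 m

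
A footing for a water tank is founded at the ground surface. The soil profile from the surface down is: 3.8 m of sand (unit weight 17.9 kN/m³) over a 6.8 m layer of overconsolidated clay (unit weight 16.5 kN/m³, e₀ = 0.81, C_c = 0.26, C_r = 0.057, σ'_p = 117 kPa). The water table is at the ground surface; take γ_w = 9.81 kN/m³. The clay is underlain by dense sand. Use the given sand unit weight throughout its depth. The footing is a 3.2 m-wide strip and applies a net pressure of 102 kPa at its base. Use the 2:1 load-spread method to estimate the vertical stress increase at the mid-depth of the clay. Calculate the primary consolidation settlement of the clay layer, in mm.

S_c ≈ 42.9 mm

Mid-depth of clay below the ground surface: z = 3.8 + 6.8/2 = 7.2 m.
Total vertical stress at mid-clay: σ_v = 17.9×3.8 + 16.5×3.4 = 124.12 kPa.
Pore pressure: u = 9.81×(7.2 − 0) = 70.632 kPa.
Initial effective stress: σ'_0 = σ_v − u = 124.12 − 70.632 = 53.488 kPa.
Stress increase at mid-clay by the 2:1 spreading method:
Δσ = qB/(B+z) = 102×3.2/(3.2+7.2) = 31.385 kPa
Final effective stress: σ'_f = 53.488 + 31.385 = 84.873 kPa.
σ'_f = 84.873 ≤ σ'_p = 117 kPa, so the clay remains overconsolidated and only the recompression index applies:
S_c = C_r·H/(1+e₀)·log₁₀(σ'_f/σ'_0) = 0.057×6.8/1.81×log₁₀(84.873/53.488)
    = 0.21414 × 0.20051 = 0.04294 m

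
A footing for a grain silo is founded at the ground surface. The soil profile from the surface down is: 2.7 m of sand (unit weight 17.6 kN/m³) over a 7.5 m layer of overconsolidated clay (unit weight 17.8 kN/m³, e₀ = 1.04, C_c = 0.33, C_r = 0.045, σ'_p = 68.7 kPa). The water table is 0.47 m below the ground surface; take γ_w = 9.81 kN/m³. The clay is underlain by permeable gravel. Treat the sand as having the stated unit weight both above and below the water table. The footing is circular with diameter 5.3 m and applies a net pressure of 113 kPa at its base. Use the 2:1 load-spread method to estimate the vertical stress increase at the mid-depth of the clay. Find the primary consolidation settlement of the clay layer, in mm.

Mid-depth of clay below the ground surface: z = 2.7 + 7.5/2 = 6.45 m.
Total vertical stress at mid-clay: σ_v = 17.6×2.7 + 17.8×3.75 = 114.27 kPa.
Pore pressure: u = 9.81×(6.45 − 0.47) = 58.664 kPa.
Initial effective stress: σ'_0 = σ_v − u = 114.27 − 58.664 = 55.606 kPa.
Stress increase at mid-clay by the 2:1 spreading method:
Δσ ≈ qD²/(D+z)² = 113×5.3²/(5.3+6.45)² = 22.991 kPa
Final effective stress: σ'_f = 55.606 + 22.991 = 78.597 kPa.
σ'_f = 78.597 > σ'_p = 68.7 kPa, so the stress path crosses the preconsolidation pressure — recompression up to σ'_p, then virgin compression beyond:
S_c = H/(1+e₀)·[C_r·log₁₀(σ'_p/σ'_0) + C_c·log₁₀(σ'_f/σ'_p)]
    = 7.5/2.04 × [0.045×log₁₀(68.7/55.606) + 0.33×log₁₀(78.597/68.7)]
    = 3.6765 × [0.0041326 + 0.019288] = 0.08611 m

S_c ≈ 86.1 mm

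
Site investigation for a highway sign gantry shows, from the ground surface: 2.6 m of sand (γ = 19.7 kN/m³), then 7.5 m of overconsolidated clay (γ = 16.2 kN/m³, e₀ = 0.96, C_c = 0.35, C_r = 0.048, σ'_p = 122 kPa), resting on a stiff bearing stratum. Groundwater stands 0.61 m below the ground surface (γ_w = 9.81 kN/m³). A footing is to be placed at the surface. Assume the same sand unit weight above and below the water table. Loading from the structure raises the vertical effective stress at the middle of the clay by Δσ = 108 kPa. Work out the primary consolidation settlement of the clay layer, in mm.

Mid-depth of clay below the ground surface: z = 2.6 + 7.5/2 = 6.35 m.
Total vertical stress at mid-clay: σ_v = 19.7×2.6 + 16.2×3.75 = 111.97 kPa.
Pore pressure: u = 9.81×(6.35 − 0.61) = 56.309 kPa.
Initial effective stress: σ'_0 = σ_v − u = 111.97 − 56.309 = 55.661 kPa.
Final effective stress: σ'_f = 55.661 + 108 = 163.66 kPa.
σ'_f = 163.66 > σ'_p = 122 kPa, so the stress path crosses the preconsolidation pressure — recompression up to σ'_p, then virgin compression beyond:
S_c = H/(1+e₀)·[C_r·log₁₀(σ'_p/σ'_0) + C_c·log₁₀(σ'_f/σ'_p)]
    = 7.5/1.96 × [0.048×log₁₀(122/55.661) + 0.35×log₁₀(163.66/122)]
    = 3.8265 × [0.016359 + 0.044654] = 0.2335 m

S_c ≈ 233 mm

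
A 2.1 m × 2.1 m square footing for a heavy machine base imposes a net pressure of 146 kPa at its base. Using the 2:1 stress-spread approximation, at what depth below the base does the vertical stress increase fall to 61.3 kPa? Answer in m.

2:1 spreading — at depth z the loaded area has grown by z in each plan dimension:
qB²/(B+z)² = Δσ_z ⇒ z = B(√(q/Δσ_z) − 1) = 2.1×(√(146/61.3) − 1) = 1.141 m

z ≈ 1.14 m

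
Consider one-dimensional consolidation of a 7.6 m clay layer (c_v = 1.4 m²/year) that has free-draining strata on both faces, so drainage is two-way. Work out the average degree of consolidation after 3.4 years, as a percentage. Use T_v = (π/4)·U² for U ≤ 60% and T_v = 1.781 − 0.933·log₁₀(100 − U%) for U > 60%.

Drainage path length: H_d = H/2 = 3.8 m (double drainage).
T_v = c_v·t/H_d² = 1.4×3.4/3.8² = 0.32964.
T_v = 0.32964 corresponds to the U > 60% branch:
U = 1 − 10^((1.781 − T_v)/0.933)/100 = 0.6406

U ≈ 64.1 %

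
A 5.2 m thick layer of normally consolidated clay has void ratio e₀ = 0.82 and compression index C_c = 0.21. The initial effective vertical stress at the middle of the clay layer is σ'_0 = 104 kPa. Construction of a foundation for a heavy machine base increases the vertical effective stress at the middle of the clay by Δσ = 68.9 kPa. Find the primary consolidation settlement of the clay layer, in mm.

Final effective stress: σ'_f = σ'_0 + Δσ = 104 + 68.9 = 172.9 kPa.
Normally consolidated clay, so the full stress increment lies on the virgin compression line:
S_c = C_c·H/(1+e₀)·log₁₀(σ'_f/σ'_0) = 0.21×5.2/(1+0.82)×log₁₀(172.9/104)
    = 0.6 × 0.22076 = 0.1325 m

S_c ≈ 132 mm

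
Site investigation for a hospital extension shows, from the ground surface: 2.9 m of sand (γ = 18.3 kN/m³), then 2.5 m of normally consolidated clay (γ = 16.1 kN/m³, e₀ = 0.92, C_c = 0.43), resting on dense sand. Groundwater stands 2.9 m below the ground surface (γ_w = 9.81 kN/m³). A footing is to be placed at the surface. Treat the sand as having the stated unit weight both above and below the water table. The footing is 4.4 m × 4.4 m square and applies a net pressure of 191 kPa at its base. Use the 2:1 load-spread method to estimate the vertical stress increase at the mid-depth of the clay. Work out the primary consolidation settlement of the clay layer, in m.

Mid-depth of clay below the ground surface: z = 2.9 + 2.5/2 = 4.15 m.
Total vertical stress at mid-clay: σ_v = 18.3×2.9 + 16.1×1.25 = 73.195 kPa.
Pore pressure: u = 9.81×(4.15 − 2.9) = 12.263 kPa.
Initial effective stress: σ'_0 = σ_v − u = 73.195 − 12.263 = 60.932 kPa.
Stress increase at mid-clay by the 2:1 spreading method:
Δσ = qBL/((B+z)(L+z)) = 191×4.4×4.4/((4.4+4.15)(4.4+4.15)) = 50.583 kPa
Final effective stress: σ'_f = σ'_0 + Δσ = 60.932 + 50.583 = 111.52 kPa.
Normally consolidated clay, so the full stress increment lies on the virgin compression line:
S_c = C_c·H/(1+e₀)·log₁₀(σ'_f/σ'_0) = 0.43×2.5/(1+0.92)×log₁₀(111.52/60.932)
    = 0.5599 × 0.26251 = 0.147 m

S_c ≈ 0.147 m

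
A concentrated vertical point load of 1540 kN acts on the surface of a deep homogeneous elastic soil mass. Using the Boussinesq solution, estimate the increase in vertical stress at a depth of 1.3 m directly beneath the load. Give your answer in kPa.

Boussinesq vertical stress below a point load on an elastic half-space:
Δσ_z = 3P/(2πz²) · [1 + (r/z)²]^(−5/2)
r/z = 0/1.3 = 0; [1+(r/z)²]^(−5/2) = 1.
Δσ_z = 3×1540/(2π×1.3²) × 1 = 435.09 × 1 = 435.1 kPa

Δσ_z ≈ 435 kPa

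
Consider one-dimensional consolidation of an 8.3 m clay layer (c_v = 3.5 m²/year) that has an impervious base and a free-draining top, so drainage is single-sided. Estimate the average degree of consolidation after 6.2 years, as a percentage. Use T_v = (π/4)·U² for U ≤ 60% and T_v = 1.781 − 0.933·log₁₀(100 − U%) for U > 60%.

Drainage path length: H_d = H = 8.3 m (single drainage).
T_v = c_v·t/H_d² = 3.5×6.2/8.3² = 0.31499.
T_v = 0.31499 corresponds to the U > 60% branch:
U = 1 − 10^((1.781 − T_v)/0.933)/100 = 0.6274

U ≈ 62.7 %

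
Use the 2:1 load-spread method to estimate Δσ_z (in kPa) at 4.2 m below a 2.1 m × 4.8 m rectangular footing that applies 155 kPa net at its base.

By the 2:1 method the load spreads at 1 horizontal : 2 vertical, so at depth z the loaded area has grown by z in each plan dimension:
Δσ = qBL/((B+z)(L+z)) = 155×2.1×4.8/((2.1+4.2)(4.8+4.2)) = 27.556 kPa

Δσ_z ≈ 27.6 kPa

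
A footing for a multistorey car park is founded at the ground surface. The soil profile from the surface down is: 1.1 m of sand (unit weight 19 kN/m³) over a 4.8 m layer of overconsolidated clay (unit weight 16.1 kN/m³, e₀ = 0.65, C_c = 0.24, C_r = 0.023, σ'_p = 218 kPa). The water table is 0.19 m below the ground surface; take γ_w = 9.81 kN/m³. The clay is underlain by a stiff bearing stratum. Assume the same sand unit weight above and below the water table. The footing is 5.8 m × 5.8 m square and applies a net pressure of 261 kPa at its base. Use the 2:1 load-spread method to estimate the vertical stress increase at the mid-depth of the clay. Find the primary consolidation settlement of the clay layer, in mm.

S_c ≈ 45.3 mm

Mid-depth of clay below the ground surface: z = 1.1 + 4.8/2 = 3.5 m.
Total vertical stress at mid-clay: σ_v = 19×1.1 + 16.1×2.4 = 59.54 kPa.
Pore pressure: u = 9.81×(3.5 − 0.19) = 32.471 kPa.
Initial effective stress: σ'_0 = σ_v − u = 59.54 − 32.471 = 27.069 kPa.
Stress increase at mid-clay by the 2:1 spreading method:
Δσ = qBL/((B+z)(L+z)) = 261×5.8×5.8/((5.8+3.5)(5.8+3.5)) = 101.52 kPa
Final effective stress: σ'_f = 27.069 + 101.52 = 128.59 kPa.
σ'_f = 128.59 ≤ σ'_p = 218 kPa, so the clay remains overconsolidated and only the recompression index applies:
S_c = C_r·H/(1+e₀)·log₁₀(σ'_f/σ'_0) = 0.023×4.8/1.65×log₁₀(128.59/27.069)
    = 0.066909 × 0.67673 = 0.04528 m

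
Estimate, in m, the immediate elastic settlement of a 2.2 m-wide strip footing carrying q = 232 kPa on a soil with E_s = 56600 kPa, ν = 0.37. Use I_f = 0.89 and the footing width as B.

Immediate (elastic) settlement: S_e = q·B·(1−ν²)/E_s · I_f.
S_e = 232 × 2.2 × (1 − 0.37²) / 56600 × 0.89
    = 232 × 2.2 × 0.8631 / 56600 × 0.89
    = 0.006927 m

S_e ≈ 0.00693 m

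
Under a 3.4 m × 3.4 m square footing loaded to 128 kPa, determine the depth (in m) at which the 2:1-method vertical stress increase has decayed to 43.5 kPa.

2:1 spreading — at depth z the loaded area has grown by z in each plan dimension:
qB²/(B+z)² = Δσ_z ⇒ z = B(√(q/Δσ_z) − 1) = 3.4×(√(128/43.5) − 1) = 2.432 m

z ≈ 2.43 m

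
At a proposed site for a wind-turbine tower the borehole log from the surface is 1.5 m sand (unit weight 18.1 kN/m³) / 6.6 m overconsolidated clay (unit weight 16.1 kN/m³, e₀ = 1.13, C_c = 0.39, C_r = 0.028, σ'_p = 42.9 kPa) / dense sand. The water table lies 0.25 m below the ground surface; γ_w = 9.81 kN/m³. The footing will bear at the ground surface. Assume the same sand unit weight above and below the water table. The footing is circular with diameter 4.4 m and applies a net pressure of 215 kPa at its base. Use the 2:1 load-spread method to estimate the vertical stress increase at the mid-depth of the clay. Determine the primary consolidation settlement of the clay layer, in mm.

S_c ≈ 365 mm

Mid-depth of clay below the ground surface: z = 1.5 + 6.6/2 = 4.8 m.
Total vertical stress at mid-clay: σ_v = 18.1×1.5 + 16.1×3.3 = 80.28 kPa.
Pore pressure: u = 9.81×(4.8 − 0.25) = 44.636 kPa.
Initial effective stress: σ'_0 = σ_v − u = 80.28 − 44.636 = 35.644 kPa.
Stress increase at mid-clay by the 2:1 spreading method:
Δσ ≈ qD²/(D+z)² = 215×4.4²/(4.4+4.8)² = 49.178 kPa
Final effective stress: σ'_f = 35.644 + 49.178 = 84.822 kPa.
σ'_f = 84.822 > σ'_p = 42.9 kPa, so the stress path crosses the preconsolidation pressure — recompression up to σ'_p, then virgin compression beyond:
S_c = H/(1+e₀)·[C_r·log₁₀(σ'_p/σ'_0) + C_c·log₁₀(σ'_f/σ'_p)]
    = 6.6/2.13 × [0.028×log₁₀(42.9/35.644) + 0.39×log₁₀(84.822/42.9)]
    = 3.0986 × [0.0022532 + 0.11546] = 0.3647 m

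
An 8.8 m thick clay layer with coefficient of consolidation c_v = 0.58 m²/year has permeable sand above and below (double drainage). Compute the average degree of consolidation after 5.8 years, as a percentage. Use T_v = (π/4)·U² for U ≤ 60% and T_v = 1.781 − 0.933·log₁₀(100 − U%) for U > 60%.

Drainage path length: H_d = H/2 = 4.4 m (double drainage).
T_v = c_v·t/H_d² = 0.58×5.8/4.4² = 0.17376.
T_v = 0.17376 corresponds to the U ≤ 60% branch:
U = √(4T_v/π) = 0.4704

U ≈ 47 %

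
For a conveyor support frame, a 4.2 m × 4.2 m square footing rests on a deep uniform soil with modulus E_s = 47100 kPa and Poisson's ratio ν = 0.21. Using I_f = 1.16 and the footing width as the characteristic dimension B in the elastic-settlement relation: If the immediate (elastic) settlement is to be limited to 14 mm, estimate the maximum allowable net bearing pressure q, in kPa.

S_e = q·B·(1−ν²)/E_s · I_f  ⇒  q = S_e·E_s / (B·(1−ν²)·I_f).
q = 0.014 × 47100 / (4.2 × 0.9559 × 1.16) = 141.6 kPa

q ≈ 142 kPa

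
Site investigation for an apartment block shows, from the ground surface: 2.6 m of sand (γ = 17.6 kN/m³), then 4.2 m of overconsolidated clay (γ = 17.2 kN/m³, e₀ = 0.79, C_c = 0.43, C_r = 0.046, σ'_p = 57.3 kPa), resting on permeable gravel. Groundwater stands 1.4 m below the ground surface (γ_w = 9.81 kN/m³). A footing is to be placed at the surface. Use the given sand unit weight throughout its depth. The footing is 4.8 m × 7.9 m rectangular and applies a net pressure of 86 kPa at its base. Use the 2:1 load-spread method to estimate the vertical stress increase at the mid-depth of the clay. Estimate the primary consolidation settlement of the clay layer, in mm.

S_c ≈ 135 mm

Mid-depth of clay below the ground surface: z = 2.6 + 4.2/2 = 4.7 m.
Total vertical stress at mid-clay: σ_v = 17.6×2.6 + 17.2×2.1 = 81.88 kPa.
Pore pressure: u = 9.81×(4.7 − 1.4) = 32.373 kPa.
Initial effective stress: σ'_0 = σ_v − u = 81.88 − 32.373 = 49.507 kPa.
Stress increase at mid-clay by the 2:1 spreading method:
Δσ = qBL/((B+z)(L+z)) = 86×4.8×7.9/((4.8+4.7)(7.9+4.7)) = 27.244 kPa
Final effective stress: σ'_f = 49.507 + 27.244 = 76.751 kPa.
σ'_f = 76.751 > σ'_p = 57.3 kPa, so the stress path crosses the preconsolidation pressure — recompression up to σ'_p, then virgin compression beyond:
S_c = H/(1+e₀)·[C_r·log₁₀(σ'_p/σ'_0) + C_c·log₁₀(σ'_f/σ'_p)]
    = 4.2/1.79 × [0.046×log₁₀(57.3/49.507) + 0.43×log₁₀(76.751/57.3)]
    = 2.3464 × [0.0029204 + 0.05458] = 0.1349 m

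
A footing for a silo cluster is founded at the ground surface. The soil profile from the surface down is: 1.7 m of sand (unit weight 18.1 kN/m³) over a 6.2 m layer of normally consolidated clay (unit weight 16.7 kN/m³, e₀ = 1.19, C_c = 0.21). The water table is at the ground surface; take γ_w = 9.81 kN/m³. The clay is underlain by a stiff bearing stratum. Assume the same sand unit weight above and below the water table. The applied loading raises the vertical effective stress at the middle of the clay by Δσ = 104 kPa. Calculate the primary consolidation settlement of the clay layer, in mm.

S_c ≈ 354 mm

Mid-depth of clay below the ground surface: z = 1.7 + 6.2/2 = 4.8 m.
Total vertical stress at mid-clay: σ_v = 18.1×1.7 + 16.7×3.1 = 82.54 kPa.
Pore pressure: u = 9.81×(4.8 − 0) = 47.088 kPa.
Initial effective stress: σ'_0 = σ_v − u = 82.54 − 47.088 = 35.452 kPa.
Final effective stress: σ'_f = σ'_0 + Δσ = 35.452 + 104 = 139.45 kPa.
Normally consolidated clay, so the full stress increment lies on the virgin compression line:
S_c = C_c·H/(1+e₀)·log₁₀(σ'_f/σ'_0) = 0.21×6.2/(1+1.19)×log₁₀(139.45/35.452)
    = 0.59452 × 0.59478 = 0.3536 m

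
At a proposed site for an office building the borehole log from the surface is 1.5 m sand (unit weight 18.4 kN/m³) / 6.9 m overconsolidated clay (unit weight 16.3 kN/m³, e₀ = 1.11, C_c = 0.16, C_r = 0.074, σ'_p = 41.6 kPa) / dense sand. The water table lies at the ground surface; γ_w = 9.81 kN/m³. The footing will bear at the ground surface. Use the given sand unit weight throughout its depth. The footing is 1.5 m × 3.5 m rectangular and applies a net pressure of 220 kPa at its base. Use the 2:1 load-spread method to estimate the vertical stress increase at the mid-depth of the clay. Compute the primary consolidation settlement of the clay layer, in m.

S_c ≈ 0.0868 m

Mid-depth of clay below the ground surface: z = 1.5 + 6.9/2 = 4.95 m.
Total vertical stress at mid-clay: σ_v = 18.4×1.5 + 16.3×3.45 = 83.835 kPa.
Pore pressure: u = 9.81×(4.95 − 0) = 48.56 kPa.
Initial effective stress: σ'_0 = σ_v − u = 83.835 − 48.56 = 35.275 kPa.
Stress increase at mid-clay by the 2:1 spreading method:
Δσ = qBL/((B+z)(L+z)) = 220×1.5×3.5/((1.5+4.95)(3.5+4.95)) = 21.192 kPa
Final effective stress: σ'_f = 35.275 + 21.192 = 56.467 kPa.
σ'_f = 56.467 > σ'_p = 41.6 kPa, so the stress path crosses the preconsolidation pressure — recompression up to σ'_p, then virgin compression beyond:
S_c = H/(1+e₀)·[C_r·log₁₀(σ'_p/σ'_0) + C_c·log₁₀(σ'_f/σ'_p)]
    = 6.9/2.11 × [0.074×log₁₀(41.6/35.275) + 0.16×log₁₀(56.467/41.6)]
    = 3.2701 × [0.0053003 + 0.021232] = 0.08676 m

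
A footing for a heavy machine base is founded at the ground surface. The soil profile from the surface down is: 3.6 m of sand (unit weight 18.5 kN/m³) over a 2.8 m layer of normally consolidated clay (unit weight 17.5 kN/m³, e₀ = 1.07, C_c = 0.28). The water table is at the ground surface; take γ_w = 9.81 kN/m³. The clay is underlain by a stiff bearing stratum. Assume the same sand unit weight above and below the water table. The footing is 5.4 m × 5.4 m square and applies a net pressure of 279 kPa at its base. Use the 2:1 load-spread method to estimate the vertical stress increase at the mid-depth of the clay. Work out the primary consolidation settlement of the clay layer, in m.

Mid-depth of clay below the ground surface: z = 3.6 + 2.8/2 = 5 m.
Total vertical stress at mid-clay: σ_v = 18.5×3.6 + 17.5×1.4 = 91.1 kPa.
Pore pressure: u = 9.81×(5 − 0) = 49.05 kPa.
Initial effective stress: σ'_0 = σ_v − u = 91.1 − 49.05 = 42.05 kPa.
Stress increase at mid-clay by the 2:1 spreading method:
Δσ = qBL/((B+z)(L+z)) = 279×5.4×5.4/((5.4+5)(5.4+5)) = 75.219 kPa
Final effective stress: σ'_f = σ'_0 + Δσ = 42.05 + 75.219 = 117.27 kPa.
Normally consolidated clay, so the full stress increment lies on the virgin compression line:
S_c = C_c·H/(1+e₀)·log₁₀(σ'_f/σ'_0) = 0.28×2.8/(1+1.07)×log₁₀(117.27/42.05)
    = 0.37874 × 0.44542 = 0.1687 m

S_c ≈ 0.169 m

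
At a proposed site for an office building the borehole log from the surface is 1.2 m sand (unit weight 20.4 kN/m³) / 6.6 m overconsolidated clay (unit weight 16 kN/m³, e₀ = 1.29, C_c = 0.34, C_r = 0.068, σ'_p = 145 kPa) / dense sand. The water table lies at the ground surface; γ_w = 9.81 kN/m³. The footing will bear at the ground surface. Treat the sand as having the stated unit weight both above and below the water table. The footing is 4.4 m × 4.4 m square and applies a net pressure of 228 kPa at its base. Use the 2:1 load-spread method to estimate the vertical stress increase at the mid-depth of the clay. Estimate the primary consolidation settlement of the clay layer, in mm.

S_c ≈ 84 mm

Mid-depth of clay below the ground surface: z = 1.2 + 6.6/2 = 4.5 m.
Total vertical stress at mid-clay: σ_v = 20.4×1.2 + 16×3.3 = 77.28 kPa.
Pore pressure: u = 9.81×(4.5 − 0) = 44.145 kPa.
Initial effective stress: σ'_0 = σ_v − u = 77.28 − 44.145 = 33.135 kPa.
Stress increase at mid-clay by the 2:1 spreading method:
Δσ = qBL/((B+z)(L+z)) = 228×4.4×4.4/((4.4+4.5)(4.4+4.5)) = 55.726 kPa
Final effective stress: σ'_f = 33.135 + 55.726 = 88.861 kPa.
σ'_f = 88.861 ≤ σ'_p = 145 kPa, so the clay remains overconsolidated and only the recompression index applies:
S_c = C_r·H/(1+e₀)·log₁₀(σ'_f/σ'_0) = 0.068×6.6/2.29×log₁₀(88.861/33.135)
    = 0.19598 × 0.42842 = 0.08396 m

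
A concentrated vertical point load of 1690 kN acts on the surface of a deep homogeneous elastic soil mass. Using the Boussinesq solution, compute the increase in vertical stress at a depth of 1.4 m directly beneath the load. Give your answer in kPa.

Boussinesq vertical stress below a point load on an elastic half-space:
Δσ_z = 3P/(2πz²) · [1 + (r/z)²]^(−5/2)
r/z = 0/1.4 = 0; [1+(r/z)²]^(−5/2) = 1.
Δσ_z = 3×1690/(2π×1.4²) × 1 = 411.69 × 1 = 411.7 kPa

Δσ_z ≈ 412 kPa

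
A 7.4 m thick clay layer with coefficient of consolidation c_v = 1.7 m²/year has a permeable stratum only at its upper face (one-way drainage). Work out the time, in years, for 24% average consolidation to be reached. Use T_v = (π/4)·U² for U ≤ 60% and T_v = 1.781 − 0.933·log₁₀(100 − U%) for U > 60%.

Drainage path length: H_d = H = 7.4 m (single drainage).
U ≤ 60%: T_v = (π/4)·U² = (π/4)×0.24² = 0.045239.
t = T_v·H_d²/c_v = 0.045239×7.4²/1.7 = 1.457 years.

t ≈ 1.46 years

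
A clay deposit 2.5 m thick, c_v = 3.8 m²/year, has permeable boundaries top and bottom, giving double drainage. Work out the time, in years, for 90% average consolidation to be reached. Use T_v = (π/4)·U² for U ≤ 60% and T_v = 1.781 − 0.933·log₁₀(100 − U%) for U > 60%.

Drainage path length: H_d = H/2 = 1.25 m (double drainage).
U > 60%: T_v = 1.781 − 0.933·log₁₀(100 − 90) = 0.848.
t = T_v·H_d²/c_v = 0.848×1.25²/3.8 = 0.3487 years.

t ≈ 0.349 years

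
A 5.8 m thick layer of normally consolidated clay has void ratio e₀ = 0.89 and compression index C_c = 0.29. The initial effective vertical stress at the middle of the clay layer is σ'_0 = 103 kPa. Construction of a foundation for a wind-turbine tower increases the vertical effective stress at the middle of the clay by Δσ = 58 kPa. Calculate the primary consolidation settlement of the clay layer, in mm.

S_c ≈ 173 mm

Final effective stress: σ'_f = σ'_0 + Δσ = 103 + 58 = 161 kPa.
Normally consolidated clay, so the full stress increment lies on the virgin compression line:
S_c = C_c·H/(1+e₀)·log₁₀(σ'_f/σ'_0) = 0.29×5.8/(1+0.89)×log₁₀(161/103)
    = 0.88995 × 0.19399 = 0.1726 m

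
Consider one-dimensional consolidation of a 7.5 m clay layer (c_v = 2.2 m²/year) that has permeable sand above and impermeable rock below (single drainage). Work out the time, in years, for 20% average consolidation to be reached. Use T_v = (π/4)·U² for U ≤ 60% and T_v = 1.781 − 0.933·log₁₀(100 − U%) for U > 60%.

t ≈ 0.803 years

Drainage path length: H_d = H = 7.5 m (single drainage).
U ≤ 60%: T_v = (π/4)·U² = (π/4)×0.2² = 0.031416.
t = T_v·H_d²/c_v = 0.031416×7.5²/2.2 = 0.8032 years.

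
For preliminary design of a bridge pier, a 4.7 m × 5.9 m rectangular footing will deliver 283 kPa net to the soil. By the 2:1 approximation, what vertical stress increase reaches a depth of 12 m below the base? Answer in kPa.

Δσ_z ≈ 26.3 kPa

By the 2:1 method the load spreads at 1 horizontal : 2 vertical, so at depth z the loaded area has grown by z in each plan dimension:
Δσ = qBL/((B+z)(L+z)) = 283×4.7×5.9/((4.7+12)(5.9+12)) = 26.252 kPa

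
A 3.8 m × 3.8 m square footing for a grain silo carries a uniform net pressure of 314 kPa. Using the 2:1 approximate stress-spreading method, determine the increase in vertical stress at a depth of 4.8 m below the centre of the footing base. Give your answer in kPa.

By the 2:1 method the load spreads at 1 horizontal : 2 vertical, so at depth z the loaded area has grown by z in each plan dimension:
Δσ = qBL/((B+z)(L+z)) = 314×3.8×3.8/((3.8+4.8)(3.8+4.8)) = 61.306 kPa

Δσ_z ≈ 61.3 kPa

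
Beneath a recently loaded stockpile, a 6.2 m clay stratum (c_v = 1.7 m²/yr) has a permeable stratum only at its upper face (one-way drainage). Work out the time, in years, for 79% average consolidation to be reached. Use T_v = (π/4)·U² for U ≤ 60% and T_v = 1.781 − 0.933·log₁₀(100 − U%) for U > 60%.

Drainage path length: H_d = H = 6.2 m (single drainage).
U > 60%: T_v = 1.781 − 0.933·log₁₀(100 − 79) = 0.54737.
t = T_v·H_d²/c_v = 0.54737×6.2²/1.7 = 12.38 years.

t ≈ 12.4 years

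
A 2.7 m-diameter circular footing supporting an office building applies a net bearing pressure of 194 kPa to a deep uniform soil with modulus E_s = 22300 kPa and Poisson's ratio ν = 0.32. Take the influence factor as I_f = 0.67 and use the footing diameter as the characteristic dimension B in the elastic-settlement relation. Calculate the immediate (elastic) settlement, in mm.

S_e ≈ 14.1 mm

Immediate (elastic) settlement: S_e = q·B·(1−ν²)/E_s · I_f.
S_e = 194 × 2.7 × (1 − 0.32²) / 22300 × 0.67
    = 194 × 2.7 × 0.8976 / 22300 × 0.67
    = 0.01413 m = 14.13 mm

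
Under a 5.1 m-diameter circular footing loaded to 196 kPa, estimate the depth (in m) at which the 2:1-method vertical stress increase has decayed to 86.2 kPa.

z ≈ 2.59 m

2:1 spreading — at depth z the loaded area has grown by z in each plan dimension:
qD²/(D+z)² = Δσ_z ⇒ z = D(√(q/Δσ_z) − 1) = 5.1×(√(196/86.2) − 1) = 2.59 m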